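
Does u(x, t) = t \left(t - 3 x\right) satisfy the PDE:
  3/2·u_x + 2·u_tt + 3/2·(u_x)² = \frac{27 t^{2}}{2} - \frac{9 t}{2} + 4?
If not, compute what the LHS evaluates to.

Answer: Yes

Derivation:
Evaluate each term of the left-hand side for u = t \left(t - 3 x\right).
Derivatives:
  u_x = - 3 t
  u_tt = 2
Terms:
  3/2·u_x = - \frac{9 t}{2}
  2·u_tt = 4
  3/2·(u_x)² = \frac{27 t^{2}}{2}
Sum: LHS = \frac{27 t^{2}}{2} - \frac{9 t}{2} + 4
This is exactly the given right-hand side, so u is a solution.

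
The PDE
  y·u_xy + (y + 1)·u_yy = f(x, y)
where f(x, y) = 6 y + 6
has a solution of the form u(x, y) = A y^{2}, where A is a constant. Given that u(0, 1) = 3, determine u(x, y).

Substitute the ansatz u = A y^{2} into the left-hand side.
Derivatives of the ansatz:
  u_xy = 0
  u_yy = 2 A
Term by term:
  y·u_xy = 0
  (y + 1)·u_yy = 2 A y + 2 A
So the left-hand side equals
  2 A y + 2 A
This must equal f(x, y) = 6 y + 6 identically.
Matching coefficients of the independent functions:
  [constant term, y]:  2 A = 6
Solving: A = 3.
Check against the point condition:
  u(0, 1) = 3  ⟹  A = 3  ✓
Hence u(x, y) = 3 y^{2}.

Answer: u(x, y) = 3 y^{2}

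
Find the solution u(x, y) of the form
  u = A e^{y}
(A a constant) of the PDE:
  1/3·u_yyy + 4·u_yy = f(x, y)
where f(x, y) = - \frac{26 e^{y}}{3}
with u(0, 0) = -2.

Substitute the ansatz u = A e^{y} into the left-hand side.
Derivatives of the ansatz:
  u_yyy = A e^{y}
  u_yy = A e^{y}
Term by term:
  1/3·u_yyy = \frac{A e^{y}}{3}
  4·u_yy = 4 A e^{y}
So the left-hand side equals
  \frac{13 A e^{y}}{3}
This must equal f(x, y) = - \frac{26 e^{y}}{3} identically.
Matching coefficients of the independent functions:
  [e^{y}]:  \frac{13 A}{3} = - \frac{26}{3}
Solving: A = -2.
Check against the point condition:
  u(0, 0) = -2  ⟹  A = -2  ✓
Hence u(x, y) = - 2 e^{y}.

Answer: u(x, y) = - 2 e^{y}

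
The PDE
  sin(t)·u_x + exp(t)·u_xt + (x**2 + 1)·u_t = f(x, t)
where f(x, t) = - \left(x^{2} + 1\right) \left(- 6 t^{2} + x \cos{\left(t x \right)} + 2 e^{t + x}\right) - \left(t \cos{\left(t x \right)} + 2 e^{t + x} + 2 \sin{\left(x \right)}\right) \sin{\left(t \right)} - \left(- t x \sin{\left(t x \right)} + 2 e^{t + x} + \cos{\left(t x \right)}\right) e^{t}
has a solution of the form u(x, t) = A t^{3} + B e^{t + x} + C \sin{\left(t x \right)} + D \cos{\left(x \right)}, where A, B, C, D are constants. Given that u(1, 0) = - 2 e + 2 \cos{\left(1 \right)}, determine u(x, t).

Answer: u(x, t) = 2 t^{3} - 2 e^{t + x} - \sin{\left(t x \right)} + 2 \cos{\left(x \right)}

Derivation:
Substitute the ansatz u = A t^{3} + B e^{t + x} + C \sin{\left(t x \right)} + D \cos{\left(x \right)} into the left-hand side.
Derivatives of the ansatz:
  u_x = B e^{t} e^{x} + C t \cos{\left(t x \right)} - D \sin{\left(x \right)}
  u_xt = B e^{t} e^{x} - C t x \sin{\left(t x \right)} + C \cos{\left(t x \right)}
  u_t = 3 A t^{2} + B e^{t} e^{x} + C x \cos{\left(t x \right)}
Term by term:
  sin(t)·u_x = B e^{t} e^{x} \sin{\left(t \right)} + C t \sin{\left(t \right)} \cos{\left(t x \right)} - D \sin{\left(t \right)} \sin{\left(x \right)}
  exp(t)·u_xt = B e^{2 t} e^{x} - C t x e^{t} \sin{\left(t x \right)} + C e^{t} \cos{\left(t x \right)}
  (x**2 + 1)·u_t = 3 A t^{2} x^{2} + 3 A t^{2} + B x^{2} e^{t} e^{x} + B e^{t} e^{x} + C x^{3} \cos{\left(t x \right)} + C x \cos{\left(t x \right)}
So the left-hand side equals
  3 A t^{2} x^{2} + 3 A t^{2} + B x^{2} e^{t} e^{x} + B e^{2 t} e^{x} + B e^{t} e^{x} \sin{\left(t \right)} + B e^{t} e^{x} - C t x e^{t} \sin{\left(t x \right)} + C t \sin{\left(t \right)} \cos{\left(t x \right)} + C x^{3} \cos{\left(t x \right)} + C x \cos{\left(t x \right)} + C e^{t} \cos{\left(t x \right)} - D \sin{\left(t \right)} \sin{\left(x \right)}
This must equal f(x, t) identically; expanded, f = 6 t^{2} x^{2} + 6 t^{2} + t x e^{t} \sin{\left(t x \right)} - t \sin{\left(t \right)} \cos{\left(t x \right)} - x^{3} \cos{\left(t x \right)} - 2 x^{2} e^{t} e^{x} - x \cos{\left(t x \right)} - 2 e^{2 t} e^{x} - 2 e^{t} e^{x} \sin{\left(t \right)} - 2 e^{t} e^{x} - e^{t} \cos{\left(t x \right)} - 2 \sin{\left(t \right)} \sin{\left(x \right)}.
Matching coefficients of the independent functions:
  [t^{2}, t^{2} x^{2}]:  3 A = 6
  [x \cos{\left(t x \right)}, x^{3} \cos{\left(t x \right)}, e^{t} \cos{\left(t x \right)}, t \sin{\left(t \right)} \cos{\left(t x \right)}]:  C = -1
  [e^{t} e^{x}, e^{2 t} e^{x}, x^{2} e^{t} e^{x}, e^{t} e^{x} \sin{\left(t \right)}]:  B = -2
  [\sin{\left(t \right)} \sin{\left(x \right)}]:  - D = -2
  [t x e^{t} \sin{\left(t x \right)}]:  - C = 1
Solving: A = 2, B = -2, C = -1, D = 2.
Check against the point condition:
  u(1, 0) = - 2 e + 2 \cos{\left(1 \right)}  ⟹  e B + D \cos{\left(1 \right)} = - 2 e + 2 \cos{\left(1 \right)}  ✓
Hence u(x, t) = 2 t^{3} - 2 e^{t + x} - \sin{\left(t x \right)} + 2 \cos{\left(x \right)}.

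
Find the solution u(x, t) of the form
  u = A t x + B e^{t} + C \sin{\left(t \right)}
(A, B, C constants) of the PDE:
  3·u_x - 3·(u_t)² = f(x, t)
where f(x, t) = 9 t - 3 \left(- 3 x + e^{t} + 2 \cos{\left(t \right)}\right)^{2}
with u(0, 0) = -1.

Substitute the ansatz u = A t x + B e^{t} + C \sin{\left(t \right)} into the left-hand side.
Derivatives of the ansatz:
  u_x = A t
  u_t = A x + B e^{t} + C \cos{\left(t \right)}
Term by term:
  3·u_x = 3 A t
  -3·(u_t)² = - 3 A^{2} x^{2} - 6 A B x e^{t} - 6 A C x \cos{\left(t \right)} - 3 B^{2} e^{2 t} - 6 B C e^{t} \cos{\left(t \right)} - 3 C^{2} \cos^{2}{\left(t \right)}
So the left-hand side equals
  - 3 A^{2} x^{2} - 6 A B x e^{t} - 6 A C x \cos{\left(t \right)} + 3 A t - 3 B^{2} e^{2 t} - 6 B C e^{t} \cos{\left(t \right)} - 3 C^{2} \cos^{2}{\left(t \right)}
This must equal f(x, t) identically; expanded, f = 9 t - 27 x^{2} + 18 x e^{t} + 36 x \cos{\left(t \right)} - 3 e^{2 t} - 12 e^{t} \cos{\left(t \right)} - 12 \cos^{2}{\left(t \right)}.
Matching coefficients of the independent functions:
  [t]:  3 A = 9
  [x^{2}]:  - 3 A^{2} = -27
  [x e^{t}]:  - 6 A B = 18
  [x \cos{\left(t \right)}]:  - 6 A C = 36
  [e^{t} \cos{\left(t \right)}]:  - 6 B C = -12
  [e^{2 t}]:  - 3 B^{2} = -3
  [\cos^{2}{\left(t \right)}]:  - 3 C^{2} = -12
Solving: A = 3, B = -1, C = -2.
Check against the point condition:
  u(0, 0) = -1  ⟹  B = -1  ✓
Hence u(x, t) = 3 t x - e^{t} - 2 \sin{\left(t \right)}.

Answer: u(x, t) = 3 t x - e^{t} - 2 \sin{\left(t \right)}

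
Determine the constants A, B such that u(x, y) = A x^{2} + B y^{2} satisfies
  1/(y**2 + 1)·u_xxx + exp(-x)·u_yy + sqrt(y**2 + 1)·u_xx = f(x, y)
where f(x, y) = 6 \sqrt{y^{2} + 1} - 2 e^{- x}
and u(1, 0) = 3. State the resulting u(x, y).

Substitute the ansatz u = A x^{2} + B y^{2} into the left-hand side.
Derivatives of the ansatz:
  u_xxx = 0
  u_yy = 2 B
  u_xx = 2 A
Term by term:
  1/(y**2 + 1)·u_xxx = 0
  exp(-x)·u_yy = 2 B e^{- x}
  sqrt(y**2 + 1)·u_xx = 2 A \sqrt{y^{2} + 1}
So the left-hand side equals
  2 A \sqrt{y^{2} + 1} + 2 B e^{- x}
This must equal f(x, y) = 6 \sqrt{y^{2} + 1} - 2 e^{- x} identically.
Matching coefficients of the independent functions:
  [\sqrt{y^{2} + 1}]:  2 A = 6
  [e^{- x}]:  2 B = -2
Solving: A = 3, B = -1.
Check against the point condition:
  u(1, 0) = 3  ⟹  A = 3  ✓
Hence u(x, y) = 3 x^{2} - y^{2}.

Answer: u(x, y) = 3 x^{2} - y^{2}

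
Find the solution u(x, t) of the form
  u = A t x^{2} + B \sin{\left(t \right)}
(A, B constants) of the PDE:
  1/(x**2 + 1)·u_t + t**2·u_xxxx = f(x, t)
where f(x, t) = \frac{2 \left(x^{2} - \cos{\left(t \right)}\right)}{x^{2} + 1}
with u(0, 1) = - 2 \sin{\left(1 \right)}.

Answer: u(x, t) = 2 t x^{2} - 2 \sin{\left(t \right)}

Derivation:
Substitute the ansatz u = A t x^{2} + B \sin{\left(t \right)} into the left-hand side.
Derivatives of the ansatz:
  u_t = A x^{2} + B \cos{\left(t \right)}
  u_xxxx = 0
Term by term:
  1/(x**2 + 1)·u_t = \frac{A x^{2}}{x^{2} + 1} + \frac{B \cos{\left(t \right)}}{x^{2} + 1}
  t**2·u_xxxx = 0
So the left-hand side equals
  \frac{A x^{2}}{x^{2} + 1} + \frac{B \cos{\left(t \right)}}{x^{2} + 1}
This must equal f(x, t) identically; expanded, f = \frac{2 x^{2}}{x^{2} + 1} - \frac{2 \cos{\left(t \right)}}{x^{2} + 1}.
Matching coefficients of the independent functions:
  [\frac{x^{2}}{x^{2} + 1}]:  A = 2
  [\frac{\cos{\left(t \right)}}{x^{2} + 1}]:  B = -2
Solving: A = 2, B = -2.
Check against the point condition:
  u(0, 1) = - 2 \sin{\left(1 \right)}  ⟹  B \sin{\left(1 \right)} = - 2 \sin{\left(1 \right)}  ✓
Hence u(x, t) = 2 t x^{2} - 2 \sin{\left(t \right)}.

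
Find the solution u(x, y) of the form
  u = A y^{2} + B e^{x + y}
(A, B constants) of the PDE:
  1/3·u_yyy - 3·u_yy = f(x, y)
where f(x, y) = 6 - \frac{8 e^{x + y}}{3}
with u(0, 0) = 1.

Answer: u(x, y) = - y^{2} + e^{x + y}

Derivation:
Substitute the ansatz u = A y^{2} + B e^{x + y} into the left-hand side.
Derivatives of the ansatz:
  u_yyy = B e^{x} e^{y}
  u_yy = 2 A + B e^{x} e^{y}
Term by term:
  1/3·u_yyy = \frac{B e^{x} e^{y}}{3}
  -3·u_yy = - 6 A - 3 B e^{x} e^{y}
So the left-hand side equals
  - 6 A - \frac{8 B e^{x} e^{y}}{3}
This must equal f(x, y) identically; expanded, f = - \frac{8 e^{x} e^{y}}{3} + 6.
Matching coefficients of the independent functions:
  [constant term]:  - 6 A = 6
  [e^{x} e^{y}]:  - \frac{8 B}{3} = - \frac{8}{3}
Solving: A = -1, B = 1.
Check against the point condition:
  u(0, 0) = 1  ⟹  B = 1  ✓
Hence u(x, y) = - y^{2} + e^{x + y}.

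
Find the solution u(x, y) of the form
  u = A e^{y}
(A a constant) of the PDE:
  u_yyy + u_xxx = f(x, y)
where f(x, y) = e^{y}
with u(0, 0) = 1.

Answer: u(x, y) = e^{y}

Derivation:
Substitute the ansatz u = A e^{y} into the left-hand side.
Derivatives of the ansatz:
  u_yyy = A e^{y}
  u_xxx = 0
Term by term:
  u_yyy = A e^{y}
  u_xxx = 0
So the left-hand side equals
  A e^{y}
This must equal f(x, y) = e^{y} identically.
Matching coefficients of the independent functions:
  [e^{y}]:  A = 1
Solving: A = 1.
Check against the point condition:
  u(0, 0) = 1  ⟹  A = 1  ✓
Hence u(x, y) = e^{y}.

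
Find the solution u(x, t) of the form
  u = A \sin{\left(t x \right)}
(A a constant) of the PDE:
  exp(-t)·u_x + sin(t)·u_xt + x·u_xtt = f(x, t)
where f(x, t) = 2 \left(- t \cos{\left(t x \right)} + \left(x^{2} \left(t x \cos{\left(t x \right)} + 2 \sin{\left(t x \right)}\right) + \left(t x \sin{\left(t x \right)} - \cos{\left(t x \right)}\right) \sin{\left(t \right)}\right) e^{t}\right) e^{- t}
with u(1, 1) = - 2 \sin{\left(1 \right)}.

Substitute the ansatz u = A \sin{\left(t x \right)} into the left-hand side.
Derivatives of the ansatz:
  u_x = A t \cos{\left(t x \right)}
  u_xt = - A t x \sin{\left(t x \right)} + A \cos{\left(t x \right)}
  u_xtt = - A t x^{2} \cos{\left(t x \right)} - 2 A x \sin{\left(t x \right)}
Term by term:
  exp(-t)·u_x = A t e^{- t} \cos{\left(t x \right)}
  sin(t)·u_xt = - A t x \sin{\left(t \right)} \sin{\left(t x \right)} + A \sin{\left(t \right)} \cos{\left(t x \right)}
  x·u_xtt = - A t x^{3} \cos{\left(t x \right)} - 2 A x^{2} \sin{\left(t x \right)}
So the left-hand side equals
  - A t x^{3} \cos{\left(t x \right)} - A t x \sin{\left(t \right)} \sin{\left(t x \right)} + A t e^{- t} \cos{\left(t x \right)} - 2 A x^{2} \sin{\left(t x \right)} + A \sin{\left(t \right)} \cos{\left(t x \right)}
This must equal f(x, t) = 2 \left(- t \cos{\left(t x \right)} + \left(x^{2} \left(t x \cos{\left(t x \right)} + 2 \sin{\left(t x \right)}\right) + \left(t x \sin{\left(t x \right)} - \cos{\left(t x \right)}\right) \sin{\left(t \right)}\right) e^{t}\right) e^{- t} identically.
Matching coefficients of the independent functions:
  [x^{2} \sin{\left(t x \right)}]:  - 2 A = 4
  [\sin{\left(t \right)} \cos{\left(t x \right)}, t e^{- t} \cos{\left(t x \right)}]:  A = -2
  [t x^{3} \cos{\left(t x \right)}, t x \sin{\left(t \right)} \sin{\left(t x \right)}]:  - A = 2
Solving: A = -2.
Check against the point condition:
  u(1, 1) = - 2 \sin{\left(1 \right)}  ⟹  A \sin{\left(1 \right)} = - 2 \sin{\left(1 \right)}  ✓
Hence u(x, t) = - 2 \sin{\left(t x \right)}.

Answer: u(x, t) = - 2 \sin{\left(t x \right)}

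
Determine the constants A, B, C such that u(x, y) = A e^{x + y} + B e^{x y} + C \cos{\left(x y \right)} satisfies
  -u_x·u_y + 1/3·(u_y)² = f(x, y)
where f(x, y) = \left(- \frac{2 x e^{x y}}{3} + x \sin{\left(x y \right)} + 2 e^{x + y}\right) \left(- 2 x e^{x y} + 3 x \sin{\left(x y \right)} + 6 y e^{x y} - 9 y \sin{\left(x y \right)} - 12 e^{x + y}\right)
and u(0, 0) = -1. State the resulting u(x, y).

Answer: u(x, y) = 2 e^{x y} - 6 e^{x + y} + 3 \cos{\left(x y \right)}

Derivation:
Substitute the ansatz u = A e^{x + y} + B e^{x y} + C \cos{\left(x y \right)} into the left-hand side.
Derivatives of the ansatz:
  u_x = A e^{x} e^{y} + B y e^{x y} - C y \sin{\left(x y \right)}
  u_y = A e^{x} e^{y} + B x e^{x y} - C x \sin{\left(x y \right)}
Term by term:
  -u_x·u_y = - A^{2} e^{2 x} e^{2 y} - A B x e^{x} e^{y} e^{x y} - A B y e^{x} e^{y} e^{x y} + A C x e^{x} e^{y} \sin{\left(x y \right)} + A C y e^{x} e^{y} \sin{\left(x y \right)} - B^{2} x y e^{2 x y} + 2 B C x y e^{x y} \sin{\left(x y \right)} - C^{2} x y \sin^{2}{\left(x y \right)}
  1/3·(u_y)² = \frac{A^{2} e^{2 x} e^{2 y}}{3} + \frac{2 A B x e^{x} e^{y} e^{x y}}{3} - \frac{2 A C x e^{x} e^{y} \sin{\left(x y \right)}}{3} + \frac{B^{2} x^{2} e^{2 x y}}{3} - \frac{2 B C x^{2} e^{x y} \sin{\left(x y \right)}}{3} + \frac{C^{2} x^{2} \sin^{2}{\left(x y \right)}}{3}
So the left-hand side equals
  - \frac{2 A^{2} e^{2 x} e^{2 y}}{3} - \frac{A B x e^{x} e^{y} e^{x y}}{3} - A B y e^{x} e^{y} e^{x y} + \frac{A C x e^{x} e^{y} \sin{\left(x y \right)}}{3} + A C y e^{x} e^{y} \sin{\left(x y \right)} + \frac{B^{2} x^{2} e^{2 x y}}{3} - B^{2} x y e^{2 x y} - \frac{2 B C x^{2} e^{x y} \sin{\left(x y \right)}}{3} + 2 B C x y e^{x y} \sin{\left(x y \right)} + \frac{C^{2} x^{2} \sin^{2}{\left(x y \right)}}{3} - C^{2} x y \sin^{2}{\left(x y \right)}
This must equal f(x, y) identically; expanded, f = \frac{4 x^{2} e^{2 x y}}{3} - 4 x^{2} e^{x y} \sin{\left(x y \right)} + 3 x^{2} \sin^{2}{\left(x y \right)} - 4 x y e^{2 x y} + 12 x y e^{x y} \sin{\left(x y \right)} - 9 x y \sin^{2}{\left(x y \right)} + 4 x e^{x} e^{y} e^{x y} - 6 x e^{x} e^{y} \sin{\left(x y \right)} + 12 y e^{x} e^{y} e^{x y} - 18 y e^{x} e^{y} \sin{\left(x y \right)} - 24 e^{2 x} e^{2 y}.
Matching coefficients of the independent functions:
  [x^{2} e^{2 x y}]:  \frac{B^{2}}{3} = \frac{4}{3}
  [x^{2} \sin^{2}{\left(x y \right)}]:  \frac{C^{2}}{3} = 3
  [e^{2 x} e^{2 y}]:  - \frac{2 A^{2}}{3} = -24
  [x y e^{2 x y}]:  - B^{2} = -4
  [x y \sin^{2}{\left(x y \right)}]:  - C^{2} = -9
  [x^{2} e^{x y} \sin{\left(x y \right)}]:  - \frac{2 B C}{3} = -4
  [x y e^{x y} \sin{\left(x y \right)}]:  2 B C = 12
  [x e^{x} e^{y} e^{x y}]:  - \frac{A B}{3} = 4
  [x e^{x} e^{y} \sin{\left(x y \right)}]:  \frac{A C}{3} = -6
  [y e^{x} e^{y} e^{x y}]:  - A B = 12
  [y e^{x} e^{y} \sin{\left(x y \right)}]:  A C = -18
These equations allow (A, B, C) = (-6, 2, 3) or (6, -2, -3).
Impose the point condition(s):
  u(0, 0) = -1  ⟹  A + B + C = -1
Only A = -6, B = 2, C = 3 satisfies everything.
Hence u(x, y) = 2 e^{x y} - 6 e^{x + y} + 3 \cos{\left(x y \right)}.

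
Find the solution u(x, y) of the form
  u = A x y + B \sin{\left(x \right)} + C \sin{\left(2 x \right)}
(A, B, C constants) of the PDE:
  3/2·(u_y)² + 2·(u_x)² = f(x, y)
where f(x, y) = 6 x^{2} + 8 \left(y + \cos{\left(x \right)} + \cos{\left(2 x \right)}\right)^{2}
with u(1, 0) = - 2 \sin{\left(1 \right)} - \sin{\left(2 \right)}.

Substitute the ansatz u = A x y + B \sin{\left(x \right)} + C \sin{\left(2 x \right)} into the left-hand side.
Derivatives of the ansatz:
  u_y = A x
  u_x = A y + B \cos{\left(x \right)} + 2 C \cos{\left(2 x \right)}
Term by term:
  3/2·(u_y)² = \frac{3 A^{2} x^{2}}{2}
  2·(u_x)² = 2 A^{2} y^{2} + 4 A B y \cos{\left(x \right)} + 8 A C y \cos{\left(2 x \right)} + 2 B^{2} \cos^{2}{\left(x \right)} + 8 B C \cos{\left(x \right)} \cos{\left(2 x \right)} + 8 C^{2} \cos^{2}{\left(2 x \right)}
So the left-hand side equals
  \frac{3 A^{2} x^{2}}{2} + 2 A^{2} y^{2} + 4 A B y \cos{\left(x \right)} + 8 A C y \cos{\left(2 x \right)} + 2 B^{2} \cos^{2}{\left(x \right)} + 8 B C \cos{\left(x \right)} \cos{\left(2 x \right)} + 8 C^{2} \cos^{2}{\left(2 x \right)}
This must equal f(x, y) identically; expanded, f = 6 x^{2} + 8 y^{2} + 16 y \cos{\left(x \right)} + 16 y \cos{\left(2 x \right)} + 8 \cos^{2}{\left(x \right)} + 16 \cos{\left(x \right)} \cos{\left(2 x \right)} + 8 \cos^{2}{\left(2 x \right)}.
Matching coefficients of the independent functions:
  [x^{2}]:  \frac{3 A^{2}}{2} = 6
  [y^{2}]:  2 A^{2} = 8
  [y \cos{\left(x \right)}]:  4 A B = 16
  [y \cos{\left(2 x \right)}]:  8 A C = 16
  [\cos{\left(x \right)} \cos{\left(2 x \right)}]:  8 B C = 16
  [\cos^{2}{\left(x \right)}]:  2 B^{2} = 8
  [\cos^{2}{\left(2 x \right)}]:  8 C^{2} = 8
These equations allow (A, B, C) = (-2, -2, -1) or (2, 2, 1).
Impose the point condition(s):
  u(1, 0) = - 2 \sin{\left(1 \right)} - \sin{\left(2 \right)}  ⟹  B \sin{\left(1 \right)} + C \sin{\left(2 \right)} = - 2 \sin{\left(1 \right)} - \sin{\left(2 \right)}
Only A = -2, B = -2, C = -1 satisfies everything.
Hence u(x, y) = - 2 x y - 2 \sin{\left(x \right)} - \sin{\left(2 x \right)}.

Answer: u(x, y) = - 2 x y - 2 \sin{\left(x \right)} - \sin{\left(2 x \right)}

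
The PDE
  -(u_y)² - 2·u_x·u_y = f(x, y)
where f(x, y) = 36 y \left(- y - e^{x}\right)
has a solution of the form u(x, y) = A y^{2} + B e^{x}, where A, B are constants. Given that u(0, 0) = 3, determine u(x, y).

Substitute the ansatz u = A y^{2} + B e^{x} into the left-hand side.
Derivatives of the ansatz:
  u_y = 2 A y
  u_x = B e^{x}
Term by term:
  -(u_y)² = - 4 A^{2} y^{2}
  -2·u_x·u_y = - 4 A B y e^{x}
So the left-hand side equals
  - 4 A^{2} y^{2} - 4 A B y e^{x}
This must equal f(x, y) identically; expanded, f = - 36 y^{2} - 36 y e^{x}.
Matching coefficients of the independent functions:
  [y^{2}]:  - 4 A^{2} = -36
  [y e^{x}]:  - 4 A B = -36
These equations allow (A, B) = (-3, -3) or (3, 3).
Impose the point condition(s):
  u(0, 0) = 3  ⟹  B = 3
Only A = 3, B = 3 satisfies everything.
Hence u(x, y) = 3 y^{2} + 3 e^{x}.

Answer: u(x, y) = 3 y^{2} + 3 e^{x}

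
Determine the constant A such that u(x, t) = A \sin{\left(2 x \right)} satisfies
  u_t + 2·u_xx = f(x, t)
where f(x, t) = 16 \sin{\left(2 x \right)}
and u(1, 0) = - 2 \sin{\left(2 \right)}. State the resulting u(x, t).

Substitute the ansatz u = A \sin{\left(2 x \right)} into the left-hand side.
Derivatives of the ansatz:
  u_t = 0
  u_xx = - 4 A \sin{\left(2 x \right)}
Term by term:
  u_t = 0
  2·u_xx = - 8 A \sin{\left(2 x \right)}
So the left-hand side equals
  - 8 A \sin{\left(2 x \right)}
This must equal f(x, t) = 16 \sin{\left(2 x \right)} identically.
Matching coefficients of the independent functions:
  [\sin{\left(2 x \right)}]:  - 8 A = 16
Solving: A = -2.
Check against the point condition:
  u(1, 0) = - 2 \sin{\left(2 \right)}  ⟹  A \sin{\left(2 \right)} = - 2 \sin{\left(2 \right)}  ✓
Hence u(x, t) = - 2 \sin{\left(2 x \right)}.

Answer: u(x, t) = - 2 \sin{\left(2 x \right)}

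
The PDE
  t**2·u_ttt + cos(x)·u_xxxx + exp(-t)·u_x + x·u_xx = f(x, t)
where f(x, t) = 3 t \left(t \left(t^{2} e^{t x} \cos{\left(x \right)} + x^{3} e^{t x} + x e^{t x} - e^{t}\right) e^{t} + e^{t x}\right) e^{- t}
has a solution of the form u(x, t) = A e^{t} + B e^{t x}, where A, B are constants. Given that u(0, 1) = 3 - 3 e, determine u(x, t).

Substitute the ansatz u = A e^{t} + B e^{t x} into the left-hand side.
Derivatives of the ansatz:
  u_ttt = A e^{t} + B x^{3} e^{t x}
  u_xxxx = B t^{4} e^{t x}
  u_x = B t e^{t x}
  u_xx = B t^{2} e^{t x}
Term by term:
  t**2·u_ttt = A t^{2} e^{t} + B t^{2} x^{3} e^{t x}
  cos(x)·u_xxxx = B t^{4} e^{t x} \cos{\left(x \right)}
  exp(-t)·u_x = B t e^{- t} e^{t x}
  x·u_xx = B t^{2} x e^{t x}
So the left-hand side equals
  A t^{2} e^{t} + B t^{4} e^{t x} \cos{\left(x \right)} + B t^{2} x^{3} e^{t x} + B t^{2} x e^{t x} + B t e^{- t} e^{t x}
This must equal f(x, t) identically; expanded, f = 3 t^{4} e^{t x} \cos{\left(x \right)} + 3 t^{2} x^{3} e^{t x} + 3 t^{2} x e^{t x} - 3 t^{2} e^{t} + 3 t e^{- t} e^{t x}.
Matching coefficients of the independent functions:
  [t^{2} e^{t}]:  A = -3
  [t e^{- t} e^{t x}, t^{2} x e^{t x}, t^{2} x^{3} e^{t x}, t^{4} e^{t x} \cos{\left(x \right)}]:  B = 3
Solving: A = -3, B = 3.
Check against the point condition:
  u(0, 1) = 3 - 3 e  ⟹  e A + B = 3 - 3 e  ✓
Hence u(x, t) = - 3 e^{t} + 3 e^{t x}.

Answer: u(x, t) = - 3 e^{t} + 3 e^{t x}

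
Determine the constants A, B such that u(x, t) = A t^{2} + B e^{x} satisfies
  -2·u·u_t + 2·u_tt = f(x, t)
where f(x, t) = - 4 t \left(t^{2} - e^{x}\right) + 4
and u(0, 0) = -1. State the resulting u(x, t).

Answer: u(x, t) = t^{2} - e^{x}

Derivation:
Substitute the ansatz u = A t^{2} + B e^{x} into the left-hand side.
Derivatives of the ansatz:
  u_t = 2 A t
  u_tt = 2 A
Term by term:
  -2·u·u_t = - 4 A^{2} t^{3} - 4 A B t e^{x}
  2·u_tt = 4 A
So the left-hand side equals
  - 4 A^{2} t^{3} - 4 A B t e^{x} + 4 A
This must equal f(x, t) = - 4 t \left(t^{2} - e^{x}\right) + 4 identically.
Matching coefficients of the independent functions:
  [constant term]:  4 A = 4
  [t^{3}]:  - 4 A^{2} = -4
  [t e^{x}]:  - 4 A B = 4
Solving: A = 1, B = -1.
Check against the point condition:
  u(0, 0) = -1  ⟹  B = -1  ✓
Hence u(x, t) = t^{2} - e^{x}.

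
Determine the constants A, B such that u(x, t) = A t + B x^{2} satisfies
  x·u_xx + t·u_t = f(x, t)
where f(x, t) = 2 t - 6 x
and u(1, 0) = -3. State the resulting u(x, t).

Substitute the ansatz u = A t + B x^{2} into the left-hand side.
Derivatives of the ansatz:
  u_xx = 2 B
  u_t = A
Term by term:
  x·u_xx = 2 B x
  t·u_t = A t
So the left-hand side equals
  A t + 2 B x
This must equal f(x, t) = 2 t - 6 x identically.
Matching coefficients of the independent functions:
  [t]:  A = 2
  [x]:  2 B = -6
Solving: A = 2, B = -3.
Check against the point condition:
  u(1, 0) = -3  ⟹  B = -3  ✓
Hence u(x, t) = 2 t - 3 x^{2}.

Answer: u(x, t) = 2 t - 3 x^{2}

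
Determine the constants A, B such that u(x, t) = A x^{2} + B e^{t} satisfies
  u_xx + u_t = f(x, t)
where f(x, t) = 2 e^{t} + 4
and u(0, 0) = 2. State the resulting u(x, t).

Substitute the ansatz u = A x^{2} + B e^{t} into the left-hand side.
Derivatives of the ansatz:
  u_xx = 2 A
  u_t = B e^{t}
Term by term:
  u_xx = 2 A
  u_t = B e^{t}
So the left-hand side equals
  2 A + B e^{t}
This must equal f(x, t) = 2 e^{t} + 4 identically.
Matching coefficients of the independent functions:
  [constant term]:  2 A = 4
  [e^{t}]:  B = 2
Solving: A = 2, B = 2.
Check against the point condition:
  u(0, 0) = 2  ⟹  B = 2  ✓
Hence u(x, t) = 2 x^{2} + 2 e^{t}.

Answer: u(x, t) = 2 x^{2} + 2 e^{t}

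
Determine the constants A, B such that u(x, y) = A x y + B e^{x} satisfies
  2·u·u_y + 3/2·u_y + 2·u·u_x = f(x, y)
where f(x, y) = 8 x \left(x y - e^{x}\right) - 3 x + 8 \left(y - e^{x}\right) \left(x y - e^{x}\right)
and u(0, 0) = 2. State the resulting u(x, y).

Substitute the ansatz u = A x y + B e^{x} into the left-hand side.
Derivatives of the ansatz:
  u_y = A x
  u_x = A y + B e^{x}
Term by term:
  2·u·u_y = 2 A^{2} x^{2} y + 2 A B x e^{x}
  3/2·u_y = \frac{3 A x}{2}
  2·u·u_x = 2 A^{2} x y^{2} + 2 A B x y e^{x} + 2 A B y e^{x} + 2 B^{2} e^{2 x}
So the left-hand side equals
  2 A^{2} x^{2} y + 2 A^{2} x y^{2} + 2 A B x y e^{x} + 2 A B x e^{x} + 2 A B y e^{x} + \frac{3 A x}{2} + 2 B^{2} e^{2 x}
This must equal f(x, y) identically; expanded, f = 8 x^{2} y + 8 x y^{2} - 8 x y e^{x} - 8 x e^{x} - 3 x - 8 y e^{x} + 8 e^{2 x}.
Matching coefficients of the independent functions:
  [x]:  \frac{3 A}{2} = -3
  [x y^{2}, x^{2} y]:  2 A^{2} = 8
  [x e^{x}, y e^{x}, x y e^{x}]:  2 A B = -8
  [e^{2 x}]:  2 B^{2} = 8
Solving: A = -2, B = 2.
Check against the point condition:
  u(0, 0) = 2  ⟹  B = 2  ✓
Hence u(x, y) = - 2 x y + 2 e^{x}.

Answer: u(x, y) = - 2 x y + 2 e^{x}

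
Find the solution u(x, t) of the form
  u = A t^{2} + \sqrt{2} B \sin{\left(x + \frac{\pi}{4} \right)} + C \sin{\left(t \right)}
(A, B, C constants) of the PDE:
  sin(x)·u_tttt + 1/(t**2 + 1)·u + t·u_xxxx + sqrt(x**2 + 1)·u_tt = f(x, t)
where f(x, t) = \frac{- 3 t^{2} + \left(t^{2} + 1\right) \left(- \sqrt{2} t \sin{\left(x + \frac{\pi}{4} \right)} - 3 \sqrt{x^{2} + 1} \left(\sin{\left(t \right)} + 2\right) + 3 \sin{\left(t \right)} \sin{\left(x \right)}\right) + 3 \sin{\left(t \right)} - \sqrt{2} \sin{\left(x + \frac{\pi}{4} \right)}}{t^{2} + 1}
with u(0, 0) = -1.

Answer: u(x, t) = - 3 t^{2} + 3 \sin{\left(t \right)} - \sqrt{2} \sin{\left(x + \frac{\pi}{4} \right)}

Derivation:
Substitute the ansatz u = A t^{2} + \sqrt{2} B \sin{\left(x + \frac{\pi}{4} \right)} + C \sin{\left(t \right)} into the left-hand side.
Derivatives of the ansatz:
  u_tttt = C \sin{\left(t \right)}
  u_xxxx = \sqrt{2} B \sin{\left(x + \frac{\pi}{4} \right)}
  u_tt = 2 A - C \sin{\left(t \right)}
Term by term:
  sin(x)·u_tttt = C \sin{\left(t \right)} \sin{\left(x \right)}
  1/(t**2 + 1)·u = \frac{A t^{2}}{t^{2} + 1} + \frac{\sqrt{2} B \sin{\left(x + \frac{\pi}{4} \right)}}{t^{2} + 1} + \frac{C \sin{\left(t \right)}}{t^{2} + 1}
  t·u_xxxx = \sqrt{2} B t \sin{\left(x + \frac{\pi}{4} \right)}
  sqrt(x**2 + 1)·u_tt = 2 A \sqrt{x^{2} + 1} - C \sqrt{x^{2} + 1} \sin{\left(t \right)}
So the left-hand side equals
  \frac{A t^{2}}{t^{2} + 1} + 2 A \sqrt{x^{2} + 1} + \sqrt{2} B t \sin{\left(x + \frac{\pi}{4} \right)} + \frac{\sqrt{2} B \sin{\left(x + \frac{\pi}{4} \right)}}{t^{2} + 1} - C \sqrt{x^{2} + 1} \sin{\left(t \right)} + C \sin{\left(t \right)} \sin{\left(x \right)} + \frac{C \sin{\left(t \right)}}{t^{2} + 1}
This must equal f(x, t) identically; expanded, f = - \frac{3 t^{2}}{t^{2} + 1} - \sqrt{2} t \sin{\left(x + \frac{\pi}{4} \right)} - 3 \sqrt{x^{2} + 1} \sin{\left(t \right)} - 6 \sqrt{x^{2} + 1} + 3 \sin{\left(t \right)} \sin{\left(x \right)} + \frac{3 \sin{\left(t \right)}}{t^{2} + 1} - \frac{\sqrt{2} \sin{\left(x + \frac{\pi}{4} \right)}}{t^{2} + 1}.
Matching coefficients of the independent functions:
  [\frac{t^{2}}{t^{2} + 1}]:  A = -3
  [\frac{\sin{\left(t \right)}}{t^{2} + 1}, \sin{\left(t \right)} \sin{\left(x \right)}]:  C = 3
  [\sqrt{x^{2} + 1} \sin{\left(t \right)}]:  - C = -3
  [\sqrt{2} t \sin{\left(x + \frac{\pi}{4} \right)}, \frac{\sqrt{2} \sin{\left(x + \frac{\pi}{4} \right)}}{t^{2} + 1}]:  B = -1
  [\sqrt{x^{2} + 1}]:  2 A = -6
Solving: A = -3, B = -1, C = 3.
Check against the point condition:
  u(0, 0) = -1  ⟹  B = -1  ✓
Hence u(x, t) = - 3 t^{2} + 3 \sin{\left(t \right)} - \sqrt{2} \sin{\left(x + \frac{\pi}{4} \right)}.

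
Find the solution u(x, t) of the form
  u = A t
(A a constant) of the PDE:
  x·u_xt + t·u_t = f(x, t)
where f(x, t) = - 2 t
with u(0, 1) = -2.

Answer: u(x, t) = - 2 t

Derivation:
Substitute the ansatz u = A t into the left-hand side.
Derivatives of the ansatz:
  u_xt = 0
  u_t = A
Term by term:
  x·u_xt = 0
  t·u_t = A t
So the left-hand side equals
  A t
This must equal f(x, t) = - 2 t identically.
Matching coefficients of the independent functions:
  [t]:  A = -2
Solving: A = -2.
Check against the point condition:
  u(0, 1) = -2  ⟹  A = -2  ✓
Hence u(x, t) = - 2 t.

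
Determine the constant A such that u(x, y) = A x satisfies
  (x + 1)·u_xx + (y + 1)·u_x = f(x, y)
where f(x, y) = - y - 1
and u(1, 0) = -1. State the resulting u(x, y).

Substitute the ansatz u = A x into the left-hand side.
Derivatives of the ansatz:
  u_xx = 0
  u_x = A
Term by term:
  (x + 1)·u_xx = 0
  (y + 1)·u_x = A y + A
So the left-hand side equals
  A y + A
This must equal f(x, y) = - y - 1 identically.
Matching coefficients of the independent functions:
  [constant term, y]:  A = -1
Solving: A = -1.
Check against the point condition:
  u(1, 0) = -1  ⟹  A = -1  ✓
Hence u(x, y) = - x.

Answer: u(x, y) = - x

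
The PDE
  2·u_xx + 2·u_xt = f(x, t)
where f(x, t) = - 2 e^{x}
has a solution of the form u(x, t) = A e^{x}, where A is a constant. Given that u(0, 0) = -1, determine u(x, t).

Answer: u(x, t) = - e^{x}

Derivation:
Substitute the ansatz u = A e^{x} into the left-hand side.
Derivatives of the ansatz:
  u_xx = A e^{x}
  u_xt = 0
Term by term:
  2·u_xx = 2 A e^{x}
  2·u_xt = 0
So the left-hand side equals
  2 A e^{x}
This must equal f(x, t) = - 2 e^{x} identically.
Matching coefficients of the independent functions:
  [e^{x}]:  2 A = -2
Solving: A = -1.
Check against the point condition:
  u(0, 0) = -1  ⟹  A = -1  ✓
Hence u(x, t) = - e^{x}.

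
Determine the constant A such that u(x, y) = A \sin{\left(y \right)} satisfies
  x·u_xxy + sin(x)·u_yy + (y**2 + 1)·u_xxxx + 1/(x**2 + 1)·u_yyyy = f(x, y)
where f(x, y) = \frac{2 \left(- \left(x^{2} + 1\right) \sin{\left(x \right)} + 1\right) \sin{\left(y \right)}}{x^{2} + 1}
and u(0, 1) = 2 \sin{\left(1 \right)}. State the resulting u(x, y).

Substitute the ansatz u = A \sin{\left(y \right)} into the left-hand side.
Derivatives of the ansatz:
  u_xxy = 0
  u_yy = - A \sin{\left(y \right)}
  u_xxxx = 0
  u_yyyy = A \sin{\left(y \right)}
Term by term:
  x·u_xxy = 0
  sin(x)·u_yy = - A \sin{\left(x \right)} \sin{\left(y \right)}
  (y**2 + 1)·u_xxxx = 0
  1/(x**2 + 1)·u_yyyy = \frac{A \sin{\left(y \right)}}{x^{2} + 1}
So the left-hand side equals
  - A \sin{\left(x \right)} \sin{\left(y \right)} + \frac{A \sin{\left(y \right)}}{x^{2} + 1}
This must equal f(x, y) identically; expanded, f = - 2 \sin{\left(x \right)} \sin{\left(y \right)} + \frac{2 \sin{\left(y \right)}}{x^{2} + 1}.
Matching coefficients of the independent functions:
  [\frac{\sin{\left(y \right)}}{x^{2} + 1}]:  A = 2
  [\sin{\left(x \right)} \sin{\left(y \right)}]:  - A = -2
Solving: A = 2.
Check against the point condition:
  u(0, 1) = 2 \sin{\left(1 \right)}  ⟹  A \sin{\left(1 \right)} = 2 \sin{\left(1 \right)}  ✓
Hence u(x, y) = 2 \sin{\left(y \right)}.

Answer: u(x, y) = 2 \sin{\left(y \right)}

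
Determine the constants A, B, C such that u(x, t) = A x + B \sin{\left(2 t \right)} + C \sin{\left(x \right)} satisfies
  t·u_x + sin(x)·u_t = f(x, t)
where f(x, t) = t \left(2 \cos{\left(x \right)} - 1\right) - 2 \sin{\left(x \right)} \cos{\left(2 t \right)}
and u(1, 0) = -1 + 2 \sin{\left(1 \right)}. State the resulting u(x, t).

Substitute the ansatz u = A x + B \sin{\left(2 t \right)} + C \sin{\left(x \right)} into the left-hand side.
Derivatives of the ansatz:
  u_x = A + C \cos{\left(x \right)}
  u_t = 2 B \cos{\left(2 t \right)}
Term by term:
  t·u_x = A t + C t \cos{\left(x \right)}
  sin(x)·u_t = 2 B \sin{\left(x \right)} \cos{\left(2 t \right)}
So the left-hand side equals
  A t + 2 B \sin{\left(x \right)} \cos{\left(2 t \right)} + C t \cos{\left(x \right)}
This must equal f(x, t) identically; expanded, f = 2 t \cos{\left(x \right)} - t - 2 \sin{\left(x \right)} \cos{\left(2 t \right)}.
Matching coefficients of the independent functions:
  [t]:  A = -1
  [t \cos{\left(x \right)}]:  C = 2
  [\sin{\left(x \right)} \cos{\left(2 t \right)}]:  2 B = -2
Solving: A = -1, B = -1, C = 2.
Check against the point condition:
  u(1, 0) = -1 + 2 \sin{\left(1 \right)}  ⟹  A + C \sin{\left(1 \right)} = -1 + 2 \sin{\left(1 \right)}  ✓
Hence u(x, t) = - x - \sin{\left(2 t \right)} + 2 \sin{\left(x \right)}.

Answer: u(x, t) = - x - \sin{\left(2 t \right)} + 2 \sin{\left(x \right)}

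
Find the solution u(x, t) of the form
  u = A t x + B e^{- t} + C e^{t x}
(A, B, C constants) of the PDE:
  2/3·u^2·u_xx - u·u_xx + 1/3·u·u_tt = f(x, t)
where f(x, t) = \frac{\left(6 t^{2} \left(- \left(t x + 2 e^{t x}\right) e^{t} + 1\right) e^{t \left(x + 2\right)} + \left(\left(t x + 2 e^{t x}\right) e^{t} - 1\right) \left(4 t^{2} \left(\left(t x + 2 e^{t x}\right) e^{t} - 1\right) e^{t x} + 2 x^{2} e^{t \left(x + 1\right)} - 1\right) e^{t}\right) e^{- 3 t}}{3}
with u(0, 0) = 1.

Answer: u(x, t) = t x + 2 e^{t x} - e^{- t}

Derivation:
Substitute the ansatz u = A t x + B e^{- t} + C e^{t x} into the left-hand side.
Derivatives of the ansatz:
  u_xx = C t^{2} e^{t x}
  u_tt = B e^{- t} + C x^{2} e^{t x}
Term by term:
  2/3·u^2·u_xx = \frac{2 A^{2} C t^{4} x^{2} e^{t x}}{3} + \frac{4 A B C t^{3} x e^{- t} e^{t x}}{3} + \frac{4 A C^{2} t^{3} x e^{2 t x}}{3} + \frac{2 B^{2} C t^{2} e^{- 2 t} e^{t x}}{3} + \frac{4 B C^{2} t^{2} e^{- t} e^{2 t x}}{3} + \frac{2 C^{3} t^{2} e^{3 t x}}{3}
  -u·u_xx = - A C t^{3} x e^{t x} - B C t^{2} e^{- t} e^{t x} - C^{2} t^{2} e^{2 t x}
  1/3·u·u_tt = \frac{A B t x e^{- t}}{3} + \frac{A C t x^{3} e^{t x}}{3} + \frac{B^{2} e^{- 2 t}}{3} + \frac{B C x^{2} e^{- t} e^{t x}}{3} + \frac{B C e^{- t} e^{t x}}{3} + \frac{C^{2} x^{2} e^{2 t x}}{3}
So the left-hand side equals
  \frac{2 A^{2} C t^{4} x^{2} e^{t x}}{3} + \frac{4 A B C t^{3} x e^{- t} e^{t x}}{3} + \frac{A B t x e^{- t}}{3} + \frac{4 A C^{2} t^{3} x e^{2 t x}}{3} - A C t^{3} x e^{t x} + \frac{A C t x^{3} e^{t x}}{3} + \frac{2 B^{2} C t^{2} e^{- 2 t} e^{t x}}{3} + \frac{B^{2} e^{- 2 t}}{3} + \frac{4 B C^{2} t^{2} e^{- t} e^{2 t x}}{3} - B C t^{2} e^{- t} e^{t x} + \frac{B C x^{2} e^{- t} e^{t x}}{3} + \frac{B C e^{- t} e^{t x}}{3} + \frac{2 C^{3} t^{2} e^{3 t x}}{3} - C^{2} t^{2} e^{2 t x} + \frac{C^{2} x^{2} e^{2 t x}}{3}
This must equal f(x, t) identically; expanded, f = \frac{4 t^{4} x^{2} e^{t x}}{3} + \frac{16 t^{3} x e^{2 t x}}{3} - 2 t^{3} x e^{t x} - \frac{8 t^{3} x e^{- t} e^{t x}}{3} + \frac{16 t^{2} e^{3 t x}}{3} - 4 t^{2} e^{2 t x} - \frac{16 t^{2} e^{- t} e^{2 t x}}{3} + 2 t^{2} e^{- t} e^{t x} + \frac{4 t^{2} e^{- 2 t} e^{t x}}{3} + \frac{2 t x^{3} e^{t x}}{3} - \frac{t x e^{- t}}{3} + \frac{4 x^{2} e^{2 t x}}{3} - \frac{2 x^{2} e^{- t} e^{t x}}{3} - \frac{2 e^{- t} e^{t x}}{3} + \frac{e^{- 2 t}}{3}.
Matching coefficients of the independent functions:
(each divided by its leading coefficient; functions giving the same equation are listed together)
  [t^{2} e^{2 t x}, x^{2} e^{2 t x}]:  C^{2} - 4 = 0
  [t^{2} e^{3 t x}]:  C^{3} - 8 = 0
  [e^{- t} e^{t x}, t^{2} e^{- t} e^{t x}, x^{2} e^{- t} e^{t x}]:  B C + 2 = 0
  [t x e^{- t}]:  A B + 1 = 0
  [t x^{3} e^{t x}, t^{3} x e^{t x}]:  A C - 2 = 0
  [t^{2} e^{- 2 t} e^{t x}]:  B^{2} C - 2 = 0
  [t^{2} e^{- t} e^{2 t x}]:  B C^{2} + 4 = 0
  [t^{3} x e^{2 t x}]:  A C^{2} - 4 = 0
  [t^{4} x^{2} e^{t x}]:  A^{2} C - 2 = 0
  [t^{3} x e^{- t} e^{t x}]:  A B C + 2 = 0
  [e^{- 2 t}]:  B^{2} - 1 = 0
Solving: A = 1, B = -1, C = 2.
Check against the point condition:
  u(0, 0) = 1  ⟹  B + C = 1  ✓
Hence u(x, t) = t x + 2 e^{t x} - e^{- t}.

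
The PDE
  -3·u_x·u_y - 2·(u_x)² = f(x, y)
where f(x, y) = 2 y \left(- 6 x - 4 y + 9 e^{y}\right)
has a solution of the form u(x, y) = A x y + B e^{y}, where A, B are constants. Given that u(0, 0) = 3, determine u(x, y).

Answer: u(x, y) = - 2 x y + 3 e^{y}

Derivation:
Substitute the ansatz u = A x y + B e^{y} into the left-hand side.
Derivatives of the ansatz:
  u_x = A y
  u_y = A x + B e^{y}
Term by term:
  -3·u_x·u_y = - 3 A^{2} x y - 3 A B y e^{y}
  -2·(u_x)² = - 2 A^{2} y^{2}
So the left-hand side equals
  - 3 A^{2} x y - 2 A^{2} y^{2} - 3 A B y e^{y}
This must equal f(x, y) identically; expanded, f = - 12 x y - 8 y^{2} + 18 y e^{y}.
Matching coefficients of the independent functions:
  [y^{2}]:  - 2 A^{2} = -8
  [x y]:  - 3 A^{2} = -12
  [y e^{y}]:  - 3 A B = 18
These equations allow (A, B) = (-2, 3) or (2, -3).
Impose the point condition(s):
  u(0, 0) = 3  ⟹  B = 3
Only A = -2, B = 3 satisfies everything.
Hence u(x, y) = - 2 x y + 3 e^{y}.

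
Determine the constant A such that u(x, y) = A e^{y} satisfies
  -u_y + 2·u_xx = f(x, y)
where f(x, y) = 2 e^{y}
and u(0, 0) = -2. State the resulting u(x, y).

Substitute the ansatz u = A e^{y} into the left-hand side.
Derivatives of the ansatz:
  u_y = A e^{y}
  u_xx = 0
Term by term:
  -u_y = - A e^{y}
  2·u_xx = 0
So the left-hand side equals
  - A e^{y}
This must equal f(x, y) = 2 e^{y} identically.
Matching coefficients of the independent functions:
  [e^{y}]:  - A = 2
Solving: A = -2.
Check against the point condition:
  u(0, 0) = -2  ⟹  A = -2  ✓
Hence u(x, y) = - 2 e^{y}.

Answer: u(x, y) = - 2 e^{y}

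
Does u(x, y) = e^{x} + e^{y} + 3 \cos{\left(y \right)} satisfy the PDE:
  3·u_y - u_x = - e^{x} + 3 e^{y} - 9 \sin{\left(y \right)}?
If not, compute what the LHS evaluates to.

Evaluate each term of the left-hand side for u = e^{x} + e^{y} + 3 \cos{\left(y \right)}.
Derivatives:
  u_y = e^{y} - 3 \sin{\left(y \right)}
  u_x = e^{x}
Terms:
  3·u_y = 3 e^{y} - 9 \sin{\left(y \right)}
  -u_x = - e^{x}
Sum: LHS = - e^{x} + 3 e^{y} - 9 \sin{\left(y \right)}
This is exactly the given right-hand side, so u is a solution.

Answer: Yes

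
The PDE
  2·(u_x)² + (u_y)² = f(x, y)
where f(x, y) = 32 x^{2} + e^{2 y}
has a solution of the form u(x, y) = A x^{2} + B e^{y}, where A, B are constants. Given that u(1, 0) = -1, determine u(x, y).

Answer: u(x, y) = - 2 x^{2} + e^{y}

Derivation:
Substitute the ansatz u = A x^{2} + B e^{y} into the left-hand side.
Derivatives of the ansatz:
  u_x = 2 A x
  u_y = B e^{y}
Term by term:
  2·(u_x)² = 8 A^{2} x^{2}
  (u_y)² = B^{2} e^{2 y}
So the left-hand side equals
  8 A^{2} x^{2} + B^{2} e^{2 y}
This must equal f(x, y) = 32 x^{2} + e^{2 y} identically.
Matching coefficients of the independent functions:
  [x^{2}]:  8 A^{2} = 32
  [e^{2 y}]:  B^{2} = 1
These equations allow (A, B) = (-2, -1) or (-2, 1) or (2, -1) or (2, 1).
Impose the point condition(s):
  u(1, 0) = -1  ⟹  A + B = -1
Only A = -2, B = 1 satisfies everything.
Hence u(x, y) = - 2 x^{2} + e^{y}.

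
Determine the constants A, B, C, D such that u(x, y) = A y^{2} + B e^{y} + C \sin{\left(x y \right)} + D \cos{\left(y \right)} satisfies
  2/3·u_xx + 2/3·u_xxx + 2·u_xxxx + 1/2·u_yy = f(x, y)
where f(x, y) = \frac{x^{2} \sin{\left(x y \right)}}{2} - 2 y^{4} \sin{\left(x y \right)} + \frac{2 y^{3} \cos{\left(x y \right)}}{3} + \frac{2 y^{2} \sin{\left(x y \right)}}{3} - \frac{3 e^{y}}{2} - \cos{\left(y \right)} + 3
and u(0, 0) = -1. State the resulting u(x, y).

Answer: u(x, y) = 3 y^{2} - 3 e^{y} - \sin{\left(x y \right)} + 2 \cos{\left(y \right)}

Derivation:
Substitute the ansatz u = A y^{2} + B e^{y} + C \sin{\left(x y \right)} + D \cos{\left(y \right)} into the left-hand side.
Derivatives of the ansatz:
  u_xx = - C y^{2} \sin{\left(x y \right)}
  u_xxx = - C y^{3} \cos{\left(x y \right)}
  u_xxxx = C y^{4} \sin{\left(x y \right)}
  u_yy = 2 A + B e^{y} - C x^{2} \sin{\left(x y \right)} - D \cos{\left(y \right)}
Term by term:
  2/3·u_xx = - \frac{2 C y^{2} \sin{\left(x y \right)}}{3}
  2/3·u_xxx = - \frac{2 C y^{3} \cos{\left(x y \right)}}{3}
  2·u_xxxx = 2 C y^{4} \sin{\left(x y \right)}
  1/2·u_yy = A + \frac{B e^{y}}{2} - \frac{C x^{2} \sin{\left(x y \right)}}{2} - \frac{D \cos{\left(y \right)}}{2}
So the left-hand side equals
  A + \frac{B e^{y}}{2} - \frac{C x^{2} \sin{\left(x y \right)}}{2} + 2 C y^{4} \sin{\left(x y \right)} - \frac{2 C y^{3} \cos{\left(x y \right)}}{3} - \frac{2 C y^{2} \sin{\left(x y \right)}}{3} - \frac{D \cos{\left(y \right)}}{2}
This must equal f(x, y) = \frac{x^{2} \sin{\left(x y \right)}}{2} - 2 y^{4} \sin{\left(x y \right)} + \frac{2 y^{3} \cos{\left(x y \right)}}{3} + \frac{2 y^{2} \sin{\left(x y \right)}}{3} - \frac{3 e^{y}}{2} - \cos{\left(y \right)} + 3 identically.
Matching coefficients of the independent functions:
  [constant term]:  A = 3
  [x^{2} \sin{\left(x y \right)}]:  - \frac{C}{2} = \frac{1}{2}
  [y^{2} \sin{\left(x y \right)}, y^{3} \cos{\left(x y \right)}]:  - \frac{2 C}{3} = \frac{2}{3}
  [y^{4} \sin{\left(x y \right)}]:  2 C = -2
  [e^{y}]:  \frac{B}{2} = - \frac{3}{2}
  [\cos{\left(y \right)}]:  - \frac{D}{2} = -1
Solving: A = 3, B = -3, C = -1, D = 2.
Check against the point condition:
  u(0, 0) = -1  ⟹  B + D = -1  ✓
Hence u(x, y) = 3 y^{2} - 3 e^{y} - \sin{\left(x y \right)} + 2 \cos{\left(y \right)}.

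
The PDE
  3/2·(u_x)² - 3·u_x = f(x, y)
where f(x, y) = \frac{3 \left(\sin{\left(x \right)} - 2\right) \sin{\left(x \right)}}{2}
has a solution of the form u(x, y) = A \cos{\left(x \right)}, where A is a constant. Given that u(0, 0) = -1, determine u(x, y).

Substitute the ansatz u = A \cos{\left(x \right)} into the left-hand side.
Derivatives of the ansatz:
  u_x = - A \sin{\left(x \right)}
Term by term:
  3/2·(u_x)² = \frac{3 A^{2} \sin^{2}{\left(x \right)}}{2}
  -3·u_x = 3 A \sin{\left(x \right)}
So the left-hand side equals
  \frac{3 A^{2} \sin^{2}{\left(x \right)}}{2} + 3 A \sin{\left(x \right)}
This must equal f(x, y) identically; expanded, f = \frac{3 \sin^{2}{\left(x \right)}}{2} - 3 \sin{\left(x \right)}.
Matching coefficients of the independent functions:
  [\sin{\left(x \right)}]:  3 A = -3
  [\sin^{2}{\left(x \right)}]:  \frac{3 A^{2}}{2} = \frac{3}{2}
Solving: A = -1.
Check against the point condition:
  u(0, 0) = -1  ⟹  A = -1  ✓
Hence u(x, y) = - \cos{\left(x \right)}.

Answer: u(x, y) = - \cos{\left(x \right)}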